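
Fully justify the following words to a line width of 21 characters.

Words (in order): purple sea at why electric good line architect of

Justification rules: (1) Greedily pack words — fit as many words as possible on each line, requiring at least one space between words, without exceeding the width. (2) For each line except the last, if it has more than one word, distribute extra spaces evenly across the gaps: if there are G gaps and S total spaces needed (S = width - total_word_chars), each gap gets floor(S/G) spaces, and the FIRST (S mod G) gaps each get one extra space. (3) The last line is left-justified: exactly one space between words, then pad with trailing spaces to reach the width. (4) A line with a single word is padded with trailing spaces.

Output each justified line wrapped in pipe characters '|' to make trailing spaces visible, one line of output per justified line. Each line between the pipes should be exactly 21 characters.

Line 1: ['purple', 'sea', 'at', 'why'] (min_width=17, slack=4)
Line 2: ['electric', 'good', 'line'] (min_width=18, slack=3)
Line 3: ['architect', 'of'] (min_width=12, slack=9)

Answer: |purple   sea  at  why|
|electric   good  line|
|architect of         |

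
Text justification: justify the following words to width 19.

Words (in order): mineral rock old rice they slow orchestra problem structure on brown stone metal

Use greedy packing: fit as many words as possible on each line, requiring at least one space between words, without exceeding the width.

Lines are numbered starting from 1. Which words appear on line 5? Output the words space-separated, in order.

Answer: stone metal

Derivation:
Line 1: ['mineral', 'rock', 'old'] (min_width=16, slack=3)
Line 2: ['rice', 'they', 'slow'] (min_width=14, slack=5)
Line 3: ['orchestra', 'problem'] (min_width=17, slack=2)
Line 4: ['structure', 'on', 'brown'] (min_width=18, slack=1)
Line 5: ['stone', 'metal'] (min_width=11, slack=8)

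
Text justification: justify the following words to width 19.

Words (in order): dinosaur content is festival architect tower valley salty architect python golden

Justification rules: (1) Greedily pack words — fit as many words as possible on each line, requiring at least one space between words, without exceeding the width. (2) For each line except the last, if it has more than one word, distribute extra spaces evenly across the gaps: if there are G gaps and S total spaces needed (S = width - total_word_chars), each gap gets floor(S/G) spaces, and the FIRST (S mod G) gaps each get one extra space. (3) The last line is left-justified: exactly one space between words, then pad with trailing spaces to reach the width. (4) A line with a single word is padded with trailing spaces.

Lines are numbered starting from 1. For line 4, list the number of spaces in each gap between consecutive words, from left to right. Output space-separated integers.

Line 1: ['dinosaur', 'content', 'is'] (min_width=19, slack=0)
Line 2: ['festival', 'architect'] (min_width=18, slack=1)
Line 3: ['tower', 'valley', 'salty'] (min_width=18, slack=1)
Line 4: ['architect', 'python'] (min_width=16, slack=3)
Line 5: ['golden'] (min_width=6, slack=13)

Answer: 4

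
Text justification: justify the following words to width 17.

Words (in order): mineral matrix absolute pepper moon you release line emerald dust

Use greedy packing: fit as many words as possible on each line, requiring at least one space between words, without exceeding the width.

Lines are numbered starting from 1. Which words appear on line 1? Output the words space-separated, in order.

Answer: mineral matrix

Derivation:
Line 1: ['mineral', 'matrix'] (min_width=14, slack=3)
Line 2: ['absolute', 'pepper'] (min_width=15, slack=2)
Line 3: ['moon', 'you', 'release'] (min_width=16, slack=1)
Line 4: ['line', 'emerald', 'dust'] (min_width=17, slack=0)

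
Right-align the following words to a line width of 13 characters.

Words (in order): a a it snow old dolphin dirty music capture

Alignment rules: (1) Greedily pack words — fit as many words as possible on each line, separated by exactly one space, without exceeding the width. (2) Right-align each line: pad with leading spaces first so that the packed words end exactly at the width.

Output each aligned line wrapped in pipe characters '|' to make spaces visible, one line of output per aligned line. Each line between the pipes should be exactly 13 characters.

Line 1: ['a', 'a', 'it', 'snow'] (min_width=11, slack=2)
Line 2: ['old', 'dolphin'] (min_width=11, slack=2)
Line 3: ['dirty', 'music'] (min_width=11, slack=2)
Line 4: ['capture'] (min_width=7, slack=6)

Answer: |  a a it snow|
|  old dolphin|
|  dirty music|
|      capture|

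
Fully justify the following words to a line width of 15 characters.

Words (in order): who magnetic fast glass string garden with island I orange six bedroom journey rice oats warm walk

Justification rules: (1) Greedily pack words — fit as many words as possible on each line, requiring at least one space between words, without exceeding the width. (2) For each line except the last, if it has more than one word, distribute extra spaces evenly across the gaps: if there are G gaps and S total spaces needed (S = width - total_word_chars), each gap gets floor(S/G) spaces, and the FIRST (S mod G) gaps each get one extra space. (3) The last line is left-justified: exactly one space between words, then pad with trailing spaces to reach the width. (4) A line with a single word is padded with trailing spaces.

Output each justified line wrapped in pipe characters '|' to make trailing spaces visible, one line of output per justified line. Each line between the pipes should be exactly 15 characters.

Answer: |who    magnetic|
|fast      glass|
|string   garden|
|with  island  I|
|orange      six|
|bedroom journey|
|rice  oats warm|
|walk           |

Derivation:
Line 1: ['who', 'magnetic'] (min_width=12, slack=3)
Line 2: ['fast', 'glass'] (min_width=10, slack=5)
Line 3: ['string', 'garden'] (min_width=13, slack=2)
Line 4: ['with', 'island', 'I'] (min_width=13, slack=2)
Line 5: ['orange', 'six'] (min_width=10, slack=5)
Line 6: ['bedroom', 'journey'] (min_width=15, slack=0)
Line 7: ['rice', 'oats', 'warm'] (min_width=14, slack=1)
Line 8: ['walk'] (min_width=4, slack=11)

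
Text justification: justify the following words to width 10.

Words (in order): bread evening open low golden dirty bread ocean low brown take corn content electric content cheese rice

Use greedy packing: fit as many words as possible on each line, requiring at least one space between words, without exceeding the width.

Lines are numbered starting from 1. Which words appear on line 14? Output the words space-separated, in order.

Answer: rice

Derivation:
Line 1: ['bread'] (min_width=5, slack=5)
Line 2: ['evening'] (min_width=7, slack=3)
Line 3: ['open', 'low'] (min_width=8, slack=2)
Line 4: ['golden'] (min_width=6, slack=4)
Line 5: ['dirty'] (min_width=5, slack=5)
Line 6: ['bread'] (min_width=5, slack=5)
Line 7: ['ocean', 'low'] (min_width=9, slack=1)
Line 8: ['brown', 'take'] (min_width=10, slack=0)
Line 9: ['corn'] (min_width=4, slack=6)
Line 10: ['content'] (min_width=7, slack=3)
Line 11: ['electric'] (min_width=8, slack=2)
Line 12: ['content'] (min_width=7, slack=3)
Line 13: ['cheese'] (min_width=6, slack=4)
Line 14: ['rice'] (min_width=4, slack=6)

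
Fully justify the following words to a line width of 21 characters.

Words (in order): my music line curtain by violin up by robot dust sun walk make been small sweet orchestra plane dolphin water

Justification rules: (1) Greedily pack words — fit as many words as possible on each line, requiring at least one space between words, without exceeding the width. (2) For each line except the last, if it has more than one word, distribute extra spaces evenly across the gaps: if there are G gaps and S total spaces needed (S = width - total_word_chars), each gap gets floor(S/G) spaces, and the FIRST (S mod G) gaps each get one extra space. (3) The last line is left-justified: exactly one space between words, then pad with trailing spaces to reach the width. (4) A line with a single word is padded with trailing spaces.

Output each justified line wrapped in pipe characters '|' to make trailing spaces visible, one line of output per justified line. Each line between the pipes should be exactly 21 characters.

Answer: |my music line curtain|
|by violin up by robot|
|dust  sun  walk  make|
|been    small   sweet|
|orchestra       plane|
|dolphin water        |

Derivation:
Line 1: ['my', 'music', 'line', 'curtain'] (min_width=21, slack=0)
Line 2: ['by', 'violin', 'up', 'by', 'robot'] (min_width=21, slack=0)
Line 3: ['dust', 'sun', 'walk', 'make'] (min_width=18, slack=3)
Line 4: ['been', 'small', 'sweet'] (min_width=16, slack=5)
Line 5: ['orchestra', 'plane'] (min_width=15, slack=6)
Line 6: ['dolphin', 'water'] (min_width=13, slack=8)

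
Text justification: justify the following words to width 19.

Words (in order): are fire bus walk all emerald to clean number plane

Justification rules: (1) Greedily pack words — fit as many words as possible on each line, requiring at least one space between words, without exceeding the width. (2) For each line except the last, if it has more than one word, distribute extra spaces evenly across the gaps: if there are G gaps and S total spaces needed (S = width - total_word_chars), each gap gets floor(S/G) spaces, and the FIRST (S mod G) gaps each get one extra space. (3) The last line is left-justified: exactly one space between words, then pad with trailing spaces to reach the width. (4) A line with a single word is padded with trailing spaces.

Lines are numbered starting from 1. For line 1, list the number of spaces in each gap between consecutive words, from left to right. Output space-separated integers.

Answer: 2 2 1

Derivation:
Line 1: ['are', 'fire', 'bus', 'walk'] (min_width=17, slack=2)
Line 2: ['all', 'emerald', 'to'] (min_width=14, slack=5)
Line 3: ['clean', 'number', 'plane'] (min_width=18, slack=1)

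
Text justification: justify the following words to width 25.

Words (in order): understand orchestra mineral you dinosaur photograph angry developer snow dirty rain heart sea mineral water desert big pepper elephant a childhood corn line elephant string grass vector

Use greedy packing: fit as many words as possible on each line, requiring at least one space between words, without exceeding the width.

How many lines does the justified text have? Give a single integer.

Line 1: ['understand', 'orchestra'] (min_width=20, slack=5)
Line 2: ['mineral', 'you', 'dinosaur'] (min_width=20, slack=5)
Line 3: ['photograph', 'angry'] (min_width=16, slack=9)
Line 4: ['developer', 'snow', 'dirty', 'rain'] (min_width=25, slack=0)
Line 5: ['heart', 'sea', 'mineral', 'water'] (min_width=23, slack=2)
Line 6: ['desert', 'big', 'pepper'] (min_width=17, slack=8)
Line 7: ['elephant', 'a', 'childhood', 'corn'] (min_width=25, slack=0)
Line 8: ['line', 'elephant', 'string'] (min_width=20, slack=5)
Line 9: ['grass', 'vector'] (min_width=12, slack=13)
Total lines: 9

Answer: 9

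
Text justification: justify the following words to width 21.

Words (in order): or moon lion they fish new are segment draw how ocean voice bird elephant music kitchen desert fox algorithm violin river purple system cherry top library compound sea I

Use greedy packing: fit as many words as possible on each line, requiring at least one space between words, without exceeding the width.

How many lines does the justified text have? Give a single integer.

Line 1: ['or', 'moon', 'lion', 'they'] (min_width=17, slack=4)
Line 2: ['fish', 'new', 'are', 'segment'] (min_width=20, slack=1)
Line 3: ['draw', 'how', 'ocean', 'voice'] (min_width=20, slack=1)
Line 4: ['bird', 'elephant', 'music'] (min_width=19, slack=2)
Line 5: ['kitchen', 'desert', 'fox'] (min_width=18, slack=3)
Line 6: ['algorithm', 'violin'] (min_width=16, slack=5)
Line 7: ['river', 'purple', 'system'] (min_width=19, slack=2)
Line 8: ['cherry', 'top', 'library'] (min_width=18, slack=3)
Line 9: ['compound', 'sea', 'I'] (min_width=14, slack=7)
Total lines: 9

Answer: 9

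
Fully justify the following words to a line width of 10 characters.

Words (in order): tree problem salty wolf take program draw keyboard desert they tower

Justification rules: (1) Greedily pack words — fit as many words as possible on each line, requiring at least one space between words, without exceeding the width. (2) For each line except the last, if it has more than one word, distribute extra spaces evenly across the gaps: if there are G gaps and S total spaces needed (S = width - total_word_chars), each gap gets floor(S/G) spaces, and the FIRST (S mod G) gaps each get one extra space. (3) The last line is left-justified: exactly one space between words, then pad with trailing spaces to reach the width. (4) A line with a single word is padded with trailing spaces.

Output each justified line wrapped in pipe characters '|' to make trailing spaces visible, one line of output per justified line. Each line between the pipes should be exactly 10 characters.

Line 1: ['tree'] (min_width=4, slack=6)
Line 2: ['problem'] (min_width=7, slack=3)
Line 3: ['salty', 'wolf'] (min_width=10, slack=0)
Line 4: ['take'] (min_width=4, slack=6)
Line 5: ['program'] (min_width=7, slack=3)
Line 6: ['draw'] (min_width=4, slack=6)
Line 7: ['keyboard'] (min_width=8, slack=2)
Line 8: ['desert'] (min_width=6, slack=4)
Line 9: ['they', 'tower'] (min_width=10, slack=0)

Answer: |tree      |
|problem   |
|salty wolf|
|take      |
|program   |
|draw      |
|keyboard  |
|desert    |
|they tower|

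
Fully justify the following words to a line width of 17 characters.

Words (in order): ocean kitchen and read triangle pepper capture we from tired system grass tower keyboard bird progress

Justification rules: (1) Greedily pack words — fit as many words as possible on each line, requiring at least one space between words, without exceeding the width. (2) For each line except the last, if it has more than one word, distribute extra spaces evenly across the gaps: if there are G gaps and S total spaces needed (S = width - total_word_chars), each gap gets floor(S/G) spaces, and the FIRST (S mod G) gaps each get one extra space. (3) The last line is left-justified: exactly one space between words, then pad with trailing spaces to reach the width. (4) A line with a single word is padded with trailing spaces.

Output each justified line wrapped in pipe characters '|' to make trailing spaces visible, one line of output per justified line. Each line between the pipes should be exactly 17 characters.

Answer: |ocean kitchen and|
|read     triangle|
|pepper capture we|
|from tired system|
|grass       tower|
|keyboard     bird|
|progress         |

Derivation:
Line 1: ['ocean', 'kitchen', 'and'] (min_width=17, slack=0)
Line 2: ['read', 'triangle'] (min_width=13, slack=4)
Line 3: ['pepper', 'capture', 'we'] (min_width=17, slack=0)
Line 4: ['from', 'tired', 'system'] (min_width=17, slack=0)
Line 5: ['grass', 'tower'] (min_width=11, slack=6)
Line 6: ['keyboard', 'bird'] (min_width=13, slack=4)
Line 7: ['progress'] (min_width=8, slack=9)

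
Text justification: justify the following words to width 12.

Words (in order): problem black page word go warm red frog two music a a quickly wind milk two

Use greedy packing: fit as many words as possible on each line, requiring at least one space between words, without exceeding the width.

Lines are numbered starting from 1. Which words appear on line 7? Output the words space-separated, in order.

Line 1: ['problem'] (min_width=7, slack=5)
Line 2: ['black', 'page'] (min_width=10, slack=2)
Line 3: ['word', 'go', 'warm'] (min_width=12, slack=0)
Line 4: ['red', 'frog', 'two'] (min_width=12, slack=0)
Line 5: ['music', 'a', 'a'] (min_width=9, slack=3)
Line 6: ['quickly', 'wind'] (min_width=12, slack=0)
Line 7: ['milk', 'two'] (min_width=8, slack=4)

Answer: milk two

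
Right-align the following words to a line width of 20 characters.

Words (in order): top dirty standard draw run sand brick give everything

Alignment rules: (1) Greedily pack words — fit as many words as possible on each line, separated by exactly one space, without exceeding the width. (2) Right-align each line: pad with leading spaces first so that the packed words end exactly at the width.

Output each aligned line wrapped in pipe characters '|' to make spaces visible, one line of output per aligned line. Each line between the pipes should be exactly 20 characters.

Line 1: ['top', 'dirty', 'standard'] (min_width=18, slack=2)
Line 2: ['draw', 'run', 'sand', 'brick'] (min_width=19, slack=1)
Line 3: ['give', 'everything'] (min_width=15, slack=5)

Answer: |  top dirty standard|
| draw run sand brick|
|     give everything|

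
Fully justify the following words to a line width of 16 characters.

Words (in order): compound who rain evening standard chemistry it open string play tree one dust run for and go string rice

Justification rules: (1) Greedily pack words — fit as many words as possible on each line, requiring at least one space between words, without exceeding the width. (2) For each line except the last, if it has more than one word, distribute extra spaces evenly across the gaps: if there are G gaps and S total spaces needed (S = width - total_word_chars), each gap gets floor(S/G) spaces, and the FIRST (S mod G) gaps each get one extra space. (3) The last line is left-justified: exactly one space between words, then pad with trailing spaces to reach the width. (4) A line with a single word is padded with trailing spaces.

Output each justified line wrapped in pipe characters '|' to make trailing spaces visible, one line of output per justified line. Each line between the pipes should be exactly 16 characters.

Line 1: ['compound', 'who'] (min_width=12, slack=4)
Line 2: ['rain', 'evening'] (min_width=12, slack=4)
Line 3: ['standard'] (min_width=8, slack=8)
Line 4: ['chemistry', 'it'] (min_width=12, slack=4)
Line 5: ['open', 'string', 'play'] (min_width=16, slack=0)
Line 6: ['tree', 'one', 'dust'] (min_width=13, slack=3)
Line 7: ['run', 'for', 'and', 'go'] (min_width=14, slack=2)
Line 8: ['string', 'rice'] (min_width=11, slack=5)

Answer: |compound     who|
|rain     evening|
|standard        |
|chemistry     it|
|open string play|
|tree   one  dust|
|run  for  and go|
|string rice     |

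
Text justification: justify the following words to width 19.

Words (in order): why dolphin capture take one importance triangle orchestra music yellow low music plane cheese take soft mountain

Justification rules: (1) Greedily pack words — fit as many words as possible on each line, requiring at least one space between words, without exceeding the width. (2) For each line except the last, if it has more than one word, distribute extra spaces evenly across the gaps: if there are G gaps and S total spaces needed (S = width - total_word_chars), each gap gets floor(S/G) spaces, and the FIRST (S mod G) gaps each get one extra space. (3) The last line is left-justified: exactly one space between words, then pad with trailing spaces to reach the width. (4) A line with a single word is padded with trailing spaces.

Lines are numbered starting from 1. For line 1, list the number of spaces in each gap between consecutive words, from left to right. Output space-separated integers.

Answer: 1 1

Derivation:
Line 1: ['why', 'dolphin', 'capture'] (min_width=19, slack=0)
Line 2: ['take', 'one', 'importance'] (min_width=19, slack=0)
Line 3: ['triangle', 'orchestra'] (min_width=18, slack=1)
Line 4: ['music', 'yellow', 'low'] (min_width=16, slack=3)
Line 5: ['music', 'plane', 'cheese'] (min_width=18, slack=1)
Line 6: ['take', 'soft', 'mountain'] (min_width=18, slack=1)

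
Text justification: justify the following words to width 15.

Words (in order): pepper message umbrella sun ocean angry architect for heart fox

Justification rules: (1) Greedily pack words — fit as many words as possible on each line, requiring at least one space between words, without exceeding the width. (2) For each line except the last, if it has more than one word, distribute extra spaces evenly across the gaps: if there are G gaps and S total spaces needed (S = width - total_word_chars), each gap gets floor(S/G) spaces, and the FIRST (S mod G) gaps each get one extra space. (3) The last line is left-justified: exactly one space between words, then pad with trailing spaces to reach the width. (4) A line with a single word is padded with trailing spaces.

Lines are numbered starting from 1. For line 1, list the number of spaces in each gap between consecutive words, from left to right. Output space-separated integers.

Line 1: ['pepper', 'message'] (min_width=14, slack=1)
Line 2: ['umbrella', 'sun'] (min_width=12, slack=3)
Line 3: ['ocean', 'angry'] (min_width=11, slack=4)
Line 4: ['architect', 'for'] (min_width=13, slack=2)
Line 5: ['heart', 'fox'] (min_width=9, slack=6)

Answer: 2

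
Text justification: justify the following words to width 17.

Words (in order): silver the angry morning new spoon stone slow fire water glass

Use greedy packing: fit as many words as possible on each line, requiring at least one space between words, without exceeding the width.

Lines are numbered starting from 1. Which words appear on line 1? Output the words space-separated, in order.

Answer: silver the angry

Derivation:
Line 1: ['silver', 'the', 'angry'] (min_width=16, slack=1)
Line 2: ['morning', 'new', 'spoon'] (min_width=17, slack=0)
Line 3: ['stone', 'slow', 'fire'] (min_width=15, slack=2)
Line 4: ['water', 'glass'] (min_width=11, slack=6)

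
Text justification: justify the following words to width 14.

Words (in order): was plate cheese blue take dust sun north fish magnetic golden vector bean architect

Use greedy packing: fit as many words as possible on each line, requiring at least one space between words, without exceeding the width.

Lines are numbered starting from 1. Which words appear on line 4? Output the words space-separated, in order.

Answer: north fish

Derivation:
Line 1: ['was', 'plate'] (min_width=9, slack=5)
Line 2: ['cheese', 'blue'] (min_width=11, slack=3)
Line 3: ['take', 'dust', 'sun'] (min_width=13, slack=1)
Line 4: ['north', 'fish'] (min_width=10, slack=4)
Line 5: ['magnetic'] (min_width=8, slack=6)
Line 6: ['golden', 'vector'] (min_width=13, slack=1)
Line 7: ['bean', 'architect'] (min_width=14, slack=0)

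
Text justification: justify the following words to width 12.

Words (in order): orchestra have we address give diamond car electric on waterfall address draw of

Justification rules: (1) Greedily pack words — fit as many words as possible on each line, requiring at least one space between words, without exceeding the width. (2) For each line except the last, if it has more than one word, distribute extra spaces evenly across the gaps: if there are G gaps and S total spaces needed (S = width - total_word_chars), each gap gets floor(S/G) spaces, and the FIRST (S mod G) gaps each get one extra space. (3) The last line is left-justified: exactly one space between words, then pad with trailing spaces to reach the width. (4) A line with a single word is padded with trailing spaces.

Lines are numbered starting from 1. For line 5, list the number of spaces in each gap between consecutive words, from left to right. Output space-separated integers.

Line 1: ['orchestra'] (min_width=9, slack=3)
Line 2: ['have', 'we'] (min_width=7, slack=5)
Line 3: ['address', 'give'] (min_width=12, slack=0)
Line 4: ['diamond', 'car'] (min_width=11, slack=1)
Line 5: ['electric', 'on'] (min_width=11, slack=1)
Line 6: ['waterfall'] (min_width=9, slack=3)
Line 7: ['address', 'draw'] (min_width=12, slack=0)
Line 8: ['of'] (min_width=2, slack=10)

Answer: 2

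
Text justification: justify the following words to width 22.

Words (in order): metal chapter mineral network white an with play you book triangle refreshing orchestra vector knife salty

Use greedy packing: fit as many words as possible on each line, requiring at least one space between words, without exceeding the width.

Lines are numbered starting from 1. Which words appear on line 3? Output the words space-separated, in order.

Line 1: ['metal', 'chapter', 'mineral'] (min_width=21, slack=1)
Line 2: ['network', 'white', 'an', 'with'] (min_width=21, slack=1)
Line 3: ['play', 'you', 'book', 'triangle'] (min_width=22, slack=0)
Line 4: ['refreshing', 'orchestra'] (min_width=20, slack=2)
Line 5: ['vector', 'knife', 'salty'] (min_width=18, slack=4)

Answer: play you book triangle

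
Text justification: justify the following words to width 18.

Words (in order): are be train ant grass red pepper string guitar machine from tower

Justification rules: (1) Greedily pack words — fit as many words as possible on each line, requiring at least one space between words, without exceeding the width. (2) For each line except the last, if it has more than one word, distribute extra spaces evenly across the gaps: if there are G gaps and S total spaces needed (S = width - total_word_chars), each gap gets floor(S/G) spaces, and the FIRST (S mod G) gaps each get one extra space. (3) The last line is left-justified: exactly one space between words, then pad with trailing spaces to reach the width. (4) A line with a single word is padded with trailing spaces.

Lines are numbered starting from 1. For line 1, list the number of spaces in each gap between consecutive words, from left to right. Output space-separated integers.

Answer: 2 2 1

Derivation:
Line 1: ['are', 'be', 'train', 'ant'] (min_width=16, slack=2)
Line 2: ['grass', 'red', 'pepper'] (min_width=16, slack=2)
Line 3: ['string', 'guitar'] (min_width=13, slack=5)
Line 4: ['machine', 'from', 'tower'] (min_width=18, slack=0)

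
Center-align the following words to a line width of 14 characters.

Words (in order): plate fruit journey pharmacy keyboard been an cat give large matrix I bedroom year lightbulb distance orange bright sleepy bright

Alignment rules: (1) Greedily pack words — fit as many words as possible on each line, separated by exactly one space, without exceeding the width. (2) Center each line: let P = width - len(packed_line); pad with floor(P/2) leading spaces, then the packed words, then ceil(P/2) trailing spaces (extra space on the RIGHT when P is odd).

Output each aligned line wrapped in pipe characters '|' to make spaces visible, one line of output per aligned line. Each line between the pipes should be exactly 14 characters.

Answer: | plate fruit  |
|   journey    |
|   pharmacy   |
|keyboard been |
| an cat give  |
|large matrix I|
| bedroom year |
|  lightbulb   |
|   distance   |
|orange bright |
|sleepy bright |

Derivation:
Line 1: ['plate', 'fruit'] (min_width=11, slack=3)
Line 2: ['journey'] (min_width=7, slack=7)
Line 3: ['pharmacy'] (min_width=8, slack=6)
Line 4: ['keyboard', 'been'] (min_width=13, slack=1)
Line 5: ['an', 'cat', 'give'] (min_width=11, slack=3)
Line 6: ['large', 'matrix', 'I'] (min_width=14, slack=0)
Line 7: ['bedroom', 'year'] (min_width=12, slack=2)
Line 8: ['lightbulb'] (min_width=9, slack=5)
Line 9: ['distance'] (min_width=8, slack=6)
Line 10: ['orange', 'bright'] (min_width=13, slack=1)
Line 11: ['sleepy', 'bright'] (min_width=13, slack=1)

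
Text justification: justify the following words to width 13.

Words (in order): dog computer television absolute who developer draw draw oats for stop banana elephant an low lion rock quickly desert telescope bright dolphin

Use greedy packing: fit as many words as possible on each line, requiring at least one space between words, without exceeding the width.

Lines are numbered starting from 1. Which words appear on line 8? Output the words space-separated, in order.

Answer: elephant an

Derivation:
Line 1: ['dog', 'computer'] (min_width=12, slack=1)
Line 2: ['television'] (min_width=10, slack=3)
Line 3: ['absolute', 'who'] (min_width=12, slack=1)
Line 4: ['developer'] (min_width=9, slack=4)
Line 5: ['draw', 'draw'] (min_width=9, slack=4)
Line 6: ['oats', 'for', 'stop'] (min_width=13, slack=0)
Line 7: ['banana'] (min_width=6, slack=7)
Line 8: ['elephant', 'an'] (min_width=11, slack=2)
Line 9: ['low', 'lion', 'rock'] (min_width=13, slack=0)
Line 10: ['quickly'] (min_width=7, slack=6)
Line 11: ['desert'] (min_width=6, slack=7)
Line 12: ['telescope'] (min_width=9, slack=4)
Line 13: ['bright'] (min_width=6, slack=7)
Line 14: ['dolphin'] (min_width=7, slack=6)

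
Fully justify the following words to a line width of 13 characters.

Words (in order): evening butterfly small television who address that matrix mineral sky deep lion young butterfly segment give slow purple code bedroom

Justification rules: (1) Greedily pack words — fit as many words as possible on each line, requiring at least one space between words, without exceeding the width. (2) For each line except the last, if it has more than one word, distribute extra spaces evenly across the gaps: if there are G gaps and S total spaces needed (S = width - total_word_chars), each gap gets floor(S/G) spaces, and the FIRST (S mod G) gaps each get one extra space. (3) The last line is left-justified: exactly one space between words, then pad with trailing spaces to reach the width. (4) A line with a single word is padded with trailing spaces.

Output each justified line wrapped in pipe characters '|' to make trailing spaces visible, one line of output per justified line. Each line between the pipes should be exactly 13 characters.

Line 1: ['evening'] (min_width=7, slack=6)
Line 2: ['butterfly'] (min_width=9, slack=4)
Line 3: ['small'] (min_width=5, slack=8)
Line 4: ['television'] (min_width=10, slack=3)
Line 5: ['who', 'address'] (min_width=11, slack=2)
Line 6: ['that', 'matrix'] (min_width=11, slack=2)
Line 7: ['mineral', 'sky'] (min_width=11, slack=2)
Line 8: ['deep', 'lion'] (min_width=9, slack=4)
Line 9: ['young'] (min_width=5, slack=8)
Line 10: ['butterfly'] (min_width=9, slack=4)
Line 11: ['segment', 'give'] (min_width=12, slack=1)
Line 12: ['slow', 'purple'] (min_width=11, slack=2)
Line 13: ['code', 'bedroom'] (min_width=12, slack=1)

Answer: |evening      |
|butterfly    |
|small        |
|television   |
|who   address|
|that   matrix|
|mineral   sky|
|deep     lion|
|young        |
|butterfly    |
|segment  give|
|slow   purple|
|code bedroom |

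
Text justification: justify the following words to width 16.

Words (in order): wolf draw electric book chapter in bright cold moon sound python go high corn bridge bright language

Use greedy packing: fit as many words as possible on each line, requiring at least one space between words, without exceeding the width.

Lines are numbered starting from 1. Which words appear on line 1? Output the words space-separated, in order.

Answer: wolf draw

Derivation:
Line 1: ['wolf', 'draw'] (min_width=9, slack=7)
Line 2: ['electric', 'book'] (min_width=13, slack=3)
Line 3: ['chapter', 'in'] (min_width=10, slack=6)
Line 4: ['bright', 'cold', 'moon'] (min_width=16, slack=0)
Line 5: ['sound', 'python', 'go'] (min_width=15, slack=1)
Line 6: ['high', 'corn', 'bridge'] (min_width=16, slack=0)
Line 7: ['bright', 'language'] (min_width=15, slack=1)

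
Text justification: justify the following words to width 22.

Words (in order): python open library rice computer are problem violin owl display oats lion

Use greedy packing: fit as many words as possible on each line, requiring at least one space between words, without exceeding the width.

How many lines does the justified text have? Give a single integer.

Line 1: ['python', 'open', 'library'] (min_width=19, slack=3)
Line 2: ['rice', 'computer', 'are'] (min_width=17, slack=5)
Line 3: ['problem', 'violin', 'owl'] (min_width=18, slack=4)
Line 4: ['display', 'oats', 'lion'] (min_width=17, slack=5)
Total lines: 4

Answer: 4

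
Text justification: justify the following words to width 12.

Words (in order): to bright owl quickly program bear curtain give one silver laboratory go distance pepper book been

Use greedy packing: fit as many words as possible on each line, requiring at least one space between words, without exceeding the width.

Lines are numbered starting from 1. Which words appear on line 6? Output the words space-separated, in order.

Answer: laboratory

Derivation:
Line 1: ['to', 'bright'] (min_width=9, slack=3)
Line 2: ['owl', 'quickly'] (min_width=11, slack=1)
Line 3: ['program', 'bear'] (min_width=12, slack=0)
Line 4: ['curtain', 'give'] (min_width=12, slack=0)
Line 5: ['one', 'silver'] (min_width=10, slack=2)
Line 6: ['laboratory'] (min_width=10, slack=2)
Line 7: ['go', 'distance'] (min_width=11, slack=1)
Line 8: ['pepper', 'book'] (min_width=11, slack=1)
Line 9: ['been'] (min_width=4, slack=8)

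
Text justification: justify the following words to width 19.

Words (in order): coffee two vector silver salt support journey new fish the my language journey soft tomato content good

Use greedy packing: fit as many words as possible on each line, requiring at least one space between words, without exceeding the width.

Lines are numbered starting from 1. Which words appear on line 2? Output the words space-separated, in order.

Answer: silver salt support

Derivation:
Line 1: ['coffee', 'two', 'vector'] (min_width=17, slack=2)
Line 2: ['silver', 'salt', 'support'] (min_width=19, slack=0)
Line 3: ['journey', 'new', 'fish'] (min_width=16, slack=3)
Line 4: ['the', 'my', 'language'] (min_width=15, slack=4)
Line 5: ['journey', 'soft', 'tomato'] (min_width=19, slack=0)
Line 6: ['content', 'good'] (min_width=12, slack=7)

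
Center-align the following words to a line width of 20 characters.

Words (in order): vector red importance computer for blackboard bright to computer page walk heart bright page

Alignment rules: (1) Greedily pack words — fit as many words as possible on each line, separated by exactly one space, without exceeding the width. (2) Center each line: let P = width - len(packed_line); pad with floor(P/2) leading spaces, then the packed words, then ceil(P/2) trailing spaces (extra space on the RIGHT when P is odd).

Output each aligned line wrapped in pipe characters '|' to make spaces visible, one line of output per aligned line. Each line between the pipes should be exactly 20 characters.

Line 1: ['vector', 'red'] (min_width=10, slack=10)
Line 2: ['importance', 'computer'] (min_width=19, slack=1)
Line 3: ['for', 'blackboard'] (min_width=14, slack=6)
Line 4: ['bright', 'to', 'computer'] (min_width=18, slack=2)
Line 5: ['page', 'walk', 'heart'] (min_width=15, slack=5)
Line 6: ['bright', 'page'] (min_width=11, slack=9)

Answer: |     vector red     |
|importance computer |
|   for blackboard   |
| bright to computer |
|  page walk heart   |
|    bright page     |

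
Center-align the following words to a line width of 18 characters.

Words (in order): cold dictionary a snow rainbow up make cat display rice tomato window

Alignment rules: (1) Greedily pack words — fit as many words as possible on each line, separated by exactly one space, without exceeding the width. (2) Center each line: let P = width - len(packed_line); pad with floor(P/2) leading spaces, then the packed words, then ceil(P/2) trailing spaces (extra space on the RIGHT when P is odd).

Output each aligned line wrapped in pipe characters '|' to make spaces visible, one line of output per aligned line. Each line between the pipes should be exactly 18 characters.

Answer: |cold dictionary a |
| snow rainbow up  |
| make cat display |
|rice tomato window|

Derivation:
Line 1: ['cold', 'dictionary', 'a'] (min_width=17, slack=1)
Line 2: ['snow', 'rainbow', 'up'] (min_width=15, slack=3)
Line 3: ['make', 'cat', 'display'] (min_width=16, slack=2)
Line 4: ['rice', 'tomato', 'window'] (min_width=18, slack=0)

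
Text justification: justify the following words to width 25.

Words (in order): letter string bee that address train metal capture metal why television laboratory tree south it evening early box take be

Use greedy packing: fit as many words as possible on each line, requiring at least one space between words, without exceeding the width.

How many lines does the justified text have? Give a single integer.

Line 1: ['letter', 'string', 'bee', 'that'] (min_width=22, slack=3)
Line 2: ['address', 'train', 'metal'] (min_width=19, slack=6)
Line 3: ['capture', 'metal', 'why'] (min_width=17, slack=8)
Line 4: ['television', 'laboratory'] (min_width=21, slack=4)
Line 5: ['tree', 'south', 'it', 'evening'] (min_width=21, slack=4)
Line 6: ['early', 'box', 'take', 'be'] (min_width=17, slack=8)
Total lines: 6

Answer: 6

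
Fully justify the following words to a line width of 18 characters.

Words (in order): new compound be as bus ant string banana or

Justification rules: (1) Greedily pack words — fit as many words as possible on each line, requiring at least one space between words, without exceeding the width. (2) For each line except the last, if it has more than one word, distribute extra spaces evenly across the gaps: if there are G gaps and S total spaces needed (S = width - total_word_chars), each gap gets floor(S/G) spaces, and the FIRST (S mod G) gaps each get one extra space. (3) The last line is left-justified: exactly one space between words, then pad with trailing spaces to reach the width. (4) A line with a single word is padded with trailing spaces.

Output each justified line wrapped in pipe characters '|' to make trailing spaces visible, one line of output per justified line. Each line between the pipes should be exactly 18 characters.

Line 1: ['new', 'compound', 'be', 'as'] (min_width=18, slack=0)
Line 2: ['bus', 'ant', 'string'] (min_width=14, slack=4)
Line 3: ['banana', 'or'] (min_width=9, slack=9)

Answer: |new compound be as|
|bus   ant   string|
|banana or         |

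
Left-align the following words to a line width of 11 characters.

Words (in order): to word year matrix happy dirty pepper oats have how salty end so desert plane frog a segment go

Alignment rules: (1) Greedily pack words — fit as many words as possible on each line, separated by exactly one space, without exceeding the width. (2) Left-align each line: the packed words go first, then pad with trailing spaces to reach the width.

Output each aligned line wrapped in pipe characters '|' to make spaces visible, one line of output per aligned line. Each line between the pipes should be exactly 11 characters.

Answer: |to word    |
|year matrix|
|happy dirty|
|pepper oats|
|have how   |
|salty end  |
|so desert  |
|plane frog |
|a segment  |
|go         |

Derivation:
Line 1: ['to', 'word'] (min_width=7, slack=4)
Line 2: ['year', 'matrix'] (min_width=11, slack=0)
Line 3: ['happy', 'dirty'] (min_width=11, slack=0)
Line 4: ['pepper', 'oats'] (min_width=11, slack=0)
Line 5: ['have', 'how'] (min_width=8, slack=3)
Line 6: ['salty', 'end'] (min_width=9, slack=2)
Line 7: ['so', 'desert'] (min_width=9, slack=2)
Line 8: ['plane', 'frog'] (min_width=10, slack=1)
Line 9: ['a', 'segment'] (min_width=9, slack=2)
Line 10: ['go'] (min_width=2, slack=9)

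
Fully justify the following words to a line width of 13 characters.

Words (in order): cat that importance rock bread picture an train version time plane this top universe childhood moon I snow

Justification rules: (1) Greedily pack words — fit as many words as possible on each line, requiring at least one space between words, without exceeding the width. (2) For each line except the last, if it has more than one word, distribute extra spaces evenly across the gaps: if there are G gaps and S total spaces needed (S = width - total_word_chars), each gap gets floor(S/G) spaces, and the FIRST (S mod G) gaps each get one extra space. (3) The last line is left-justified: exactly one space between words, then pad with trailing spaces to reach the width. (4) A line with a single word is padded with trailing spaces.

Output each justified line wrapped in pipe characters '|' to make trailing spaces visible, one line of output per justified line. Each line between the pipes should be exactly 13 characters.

Answer: |cat      that|
|importance   |
|rock    bread|
|picture    an|
|train version|
|time    plane|
|this      top|
|universe     |
|childhood    |
|moon I snow  |

Derivation:
Line 1: ['cat', 'that'] (min_width=8, slack=5)
Line 2: ['importance'] (min_width=10, slack=3)
Line 3: ['rock', 'bread'] (min_width=10, slack=3)
Line 4: ['picture', 'an'] (min_width=10, slack=3)
Line 5: ['train', 'version'] (min_width=13, slack=0)
Line 6: ['time', 'plane'] (min_width=10, slack=3)
Line 7: ['this', 'top'] (min_width=8, slack=5)
Line 8: ['universe'] (min_width=8, slack=5)
Line 9: ['childhood'] (min_width=9, slack=4)
Line 10: ['moon', 'I', 'snow'] (min_width=11, slack=2)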